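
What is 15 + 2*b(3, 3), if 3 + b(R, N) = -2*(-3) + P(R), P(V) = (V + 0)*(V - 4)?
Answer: 15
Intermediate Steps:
P(V) = V*(-4 + V)
b(R, N) = 3 + R*(-4 + R) (b(R, N) = -3 + (-2*(-3) + R*(-4 + R)) = -3 + (6 + R*(-4 + R)) = 3 + R*(-4 + R))
15 + 2*b(3, 3) = 15 + 2*(3 + 3*(-4 + 3)) = 15 + 2*(3 + 3*(-1)) = 15 + 2*(3 - 3) = 15 + 2*0 = 15 + 0 = 15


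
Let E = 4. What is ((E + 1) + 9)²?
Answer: 196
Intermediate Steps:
((E + 1) + 9)² = ((4 + 1) + 9)² = (5 + 9)² = 14² = 196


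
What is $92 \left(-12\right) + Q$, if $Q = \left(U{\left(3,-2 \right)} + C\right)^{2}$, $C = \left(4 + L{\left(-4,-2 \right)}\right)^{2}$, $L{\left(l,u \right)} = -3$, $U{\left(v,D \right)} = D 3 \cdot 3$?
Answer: $-815$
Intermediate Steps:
$U{\left(v,D \right)} = 9 D$ ($U{\left(v,D \right)} = 3 D 3 = 9 D$)
$C = 1$ ($C = \left(4 - 3\right)^{2} = 1^{2} = 1$)
$Q = 289$ ($Q = \left(9 \left(-2\right) + 1\right)^{2} = \left(-18 + 1\right)^{2} = \left(-17\right)^{2} = 289$)
$92 \left(-12\right) + Q = 92 \left(-12\right) + 289 = -1104 + 289 = -815$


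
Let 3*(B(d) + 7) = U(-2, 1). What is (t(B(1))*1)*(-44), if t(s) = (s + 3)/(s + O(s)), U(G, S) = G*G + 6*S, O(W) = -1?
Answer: -44/7 ≈ -6.2857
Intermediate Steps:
U(G, S) = G² + 6*S
B(d) = -11/3 (B(d) = -7 + ((-2)² + 6*1)/3 = -7 + (4 + 6)/3 = -7 + (⅓)*10 = -7 + 10/3 = -11/3)
t(s) = (3 + s)/(-1 + s) (t(s) = (s + 3)/(s - 1) = (3 + s)/(-1 + s))
(t(B(1))*1)*(-44) = (((3 - 11/3)/(-1 - 11/3))*1)*(-44) = ((-⅔/(-14/3))*1)*(-44) = (-3/14*(-⅔)*1)*(-44) = ((⅐)*1)*(-44) = (⅐)*(-44) = -44/7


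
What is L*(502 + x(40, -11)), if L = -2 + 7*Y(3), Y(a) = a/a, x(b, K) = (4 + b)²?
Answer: 12190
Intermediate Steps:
Y(a) = 1
L = 5 (L = -2 + 7*1 = -2 + 7 = 5)
L*(502 + x(40, -11)) = 5*(502 + (4 + 40)²) = 5*(502 + 44²) = 5*(502 + 1936) = 5*2438 = 12190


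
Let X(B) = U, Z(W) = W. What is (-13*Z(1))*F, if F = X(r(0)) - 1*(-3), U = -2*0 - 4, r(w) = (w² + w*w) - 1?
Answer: 13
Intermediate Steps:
r(w) = -1 + 2*w² (r(w) = (w² + w²) - 1 = 2*w² - 1 = -1 + 2*w²)
U = -4 (U = 0 - 4 = -4)
X(B) = -4
F = -1 (F = -4 - 1*(-3) = -4 + 3 = -1)
(-13*Z(1))*F = -13*1*(-1) = -13*(-1) = 13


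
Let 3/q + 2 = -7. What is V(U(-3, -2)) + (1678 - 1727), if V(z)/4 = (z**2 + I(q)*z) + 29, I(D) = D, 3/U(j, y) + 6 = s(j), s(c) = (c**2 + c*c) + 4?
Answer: 4281/64 ≈ 66.891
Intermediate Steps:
q = -1/3 (q = 3/(-2 - 7) = 3/(-9) = 3*(-1/9) = -1/3 ≈ -0.33333)
s(c) = 4 + 2*c**2 (s(c) = (c**2 + c**2) + 4 = 2*c**2 + 4 = 4 + 2*c**2)
U(j, y) = 3/(-2 + 2*j**2) (U(j, y) = 3/(-6 + (4 + 2*j**2)) = 3/(-2 + 2*j**2))
V(z) = 116 + 4*z**2 - 4*z/3 (V(z) = 4*((z**2 - z/3) + 29) = 4*(29 + z**2 - z/3) = 116 + 4*z**2 - 4*z/3)
V(U(-3, -2)) + (1678 - 1727) = (116 + 4*(3/(2*(-1 + (-3)**2)))**2 - 2/(-1 + (-3)**2)) + (1678 - 1727) = (116 + 4*(3/(2*(-1 + 9)))**2 - 2/(-1 + 9)) - 49 = (116 + 4*((3/2)/8)**2 - 2/8) - 49 = (116 + 4*((3/2)*(1/8))**2 - 2/8) - 49 = (116 + 4*(3/16)**2 - 4/3*3/16) - 49 = (116 + 4*(9/256) - 1/4) - 49 = (116 + 9/64 - 1/4) - 49 = 7417/64 - 49 = 4281/64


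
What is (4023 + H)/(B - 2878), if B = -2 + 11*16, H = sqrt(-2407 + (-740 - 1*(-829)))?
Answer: -4023/2704 - I*sqrt(2318)/2704 ≈ -1.4878 - 0.017805*I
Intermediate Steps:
H = I*sqrt(2318) (H = sqrt(-2407 + (-740 + 829)) = sqrt(-2407 + 89) = sqrt(-2318) = I*sqrt(2318) ≈ 48.146*I)
B = 174 (B = -2 + 176 = 174)
(4023 + H)/(B - 2878) = (4023 + I*sqrt(2318))/(174 - 2878) = (4023 + I*sqrt(2318))/(-2704) = (4023 + I*sqrt(2318))*(-1/2704) = -4023/2704 - I*sqrt(2318)/2704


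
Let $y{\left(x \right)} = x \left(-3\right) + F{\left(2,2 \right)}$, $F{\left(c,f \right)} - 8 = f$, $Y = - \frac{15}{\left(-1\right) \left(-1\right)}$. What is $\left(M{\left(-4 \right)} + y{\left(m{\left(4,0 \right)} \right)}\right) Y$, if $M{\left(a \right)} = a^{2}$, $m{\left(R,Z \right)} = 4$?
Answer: $-210$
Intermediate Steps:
$Y = -15$ ($Y = - \frac{15}{1} = \left(-15\right) 1 = -15$)
$F{\left(c,f \right)} = 8 + f$
$y{\left(x \right)} = 10 - 3 x$ ($y{\left(x \right)} = x \left(-3\right) + \left(8 + 2\right) = - 3 x + 10 = 10 - 3 x$)
$\left(M{\left(-4 \right)} + y{\left(m{\left(4,0 \right)} \right)}\right) Y = \left(\left(-4\right)^{2} + \left(10 - 12\right)\right) \left(-15\right) = \left(16 + \left(10 - 12\right)\right) \left(-15\right) = \left(16 - 2\right) \left(-15\right) = 14 \left(-15\right) = -210$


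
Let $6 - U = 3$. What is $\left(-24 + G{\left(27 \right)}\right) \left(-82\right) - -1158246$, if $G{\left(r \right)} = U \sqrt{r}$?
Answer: $1160214 - 738 \sqrt{3} \approx 1.1589 \cdot 10^{6}$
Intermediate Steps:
$U = 3$ ($U = 6 - 3 = 3$)
$G{\left(r \right)} = 3 \sqrt{r}$
$\left(-24 + G{\left(27 \right)}\right) \left(-82\right) - -1158246 = \left(-24 + 3 \sqrt{27}\right) \left(-82\right) - -1158246 = \left(-24 + 3 \cdot 3 \sqrt{3}\right) \left(-82\right) + \left(-619127 + 1777373\right) = \left(-24 + 9 \sqrt{3}\right) \left(-82\right) + 1158246 = \left(1968 - 738 \sqrt{3}\right) + 1158246 = 1160214 - 738 \sqrt{3}$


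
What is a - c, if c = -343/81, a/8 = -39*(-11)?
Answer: 278335/81 ≈ 3436.2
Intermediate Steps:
a = 3432 (a = 8*(-39*(-11)) = 8*429 = 3432)
c = -343/81 (c = -343*1/81 = -343/81 ≈ -4.2346)
a - c = 3432 - 1*(-343/81) = 3432 + 343/81 = 278335/81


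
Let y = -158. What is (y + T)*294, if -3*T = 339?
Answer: -79674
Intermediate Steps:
T = -113 (T = -⅓*339 = -113)
(y + T)*294 = (-158 - 113)*294 = -271*294 = -79674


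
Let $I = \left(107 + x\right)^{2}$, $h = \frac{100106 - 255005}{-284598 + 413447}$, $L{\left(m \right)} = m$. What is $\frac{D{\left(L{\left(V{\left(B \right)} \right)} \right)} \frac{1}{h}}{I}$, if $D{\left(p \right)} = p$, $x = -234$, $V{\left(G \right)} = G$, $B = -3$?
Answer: $\frac{128849}{832788657} \approx 0.00015472$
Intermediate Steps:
$h = - \frac{154899}{128849} \approx -1.2022$
$I = 16129$ ($I = \left(107 - 234\right)^{2} = \left(-127\right)^{2} = 16129$)
$\frac{D{\left(L{\left(V{\left(B \right)} \right)} \right)} \frac{1}{h}}{I} = \frac{\left(-3\right) \frac{1}{- \frac{154899}{128849}}}{16129} = \left(-3\right) \left(- \frac{128849}{154899}\right) \frac{1}{16129} = \frac{128849}{51633} \cdot \frac{1}{16129} = \frac{128849}{832788657}$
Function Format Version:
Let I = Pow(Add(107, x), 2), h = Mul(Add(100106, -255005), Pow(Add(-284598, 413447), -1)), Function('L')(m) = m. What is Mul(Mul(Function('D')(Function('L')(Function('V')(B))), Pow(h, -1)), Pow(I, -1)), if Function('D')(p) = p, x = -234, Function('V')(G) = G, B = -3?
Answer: Rational(128849, 832788657) ≈ 0.00015472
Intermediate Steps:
h = Rational(-154899, 128849) (h = Mul(-154899, Pow(128849, -1)) = Mul(-154899, Rational(1, 128849)) = Rational(-154899, 128849) ≈ -1.2022)
I = 16129 (I = Pow(Add(107, -234), 2) = Pow(-127, 2) = 16129)
Mul(Mul(Function('D')(Function('L')(Function('V')(B))), Pow(h, -1)), Pow(I, -1)) = Mul(Mul(-3, Pow(Rational(-154899, 128849), -1)), Pow(16129, -1)) = Mul(Mul(-3, Rational(-128849, 154899)), Rational(1, 16129)) = Mul(Rational(128849, 51633), Rational(1, 16129)) = Rational(128849, 832788657)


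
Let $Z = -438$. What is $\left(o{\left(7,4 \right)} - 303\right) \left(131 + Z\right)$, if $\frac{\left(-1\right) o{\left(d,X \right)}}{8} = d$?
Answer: $110213$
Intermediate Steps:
$o{\left(d,X \right)} = - 8 d$
$\left(o{\left(7,4 \right)} - 303\right) \left(131 + Z\right) = \left(\left(-8\right) 7 - 303\right) \left(131 - 438\right) = \left(-56 - 303\right) \left(-307\right) = \left(-359\right) \left(-307\right) = 110213$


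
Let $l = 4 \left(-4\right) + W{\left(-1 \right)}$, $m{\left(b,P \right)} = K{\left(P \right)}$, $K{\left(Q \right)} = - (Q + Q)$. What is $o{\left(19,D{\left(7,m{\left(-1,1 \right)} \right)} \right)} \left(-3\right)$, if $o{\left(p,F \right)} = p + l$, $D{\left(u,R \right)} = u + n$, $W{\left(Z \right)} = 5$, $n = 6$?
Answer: $-24$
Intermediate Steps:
$K{\left(Q \right)} = - 2 Q$
$m{\left(b,P \right)} = - 2 P$
$l = -11$ ($l = 4 \left(-4\right) + 5 = -16 + 5 = -11$)
$D{\left(u,R \right)} = 6 + u$ ($D{\left(u,R \right)} = u + 6 = 6 + u$)
$o{\left(p,F \right)} = -11 + p$ ($o{\left(p,F \right)} = p - 11 = -11 + p$)
$o{\left(19,D{\left(7,m{\left(-1,1 \right)} \right)} \right)} \left(-3\right) = \left(-11 + 19\right) \left(-3\right) = 8 \left(-3\right) = -24$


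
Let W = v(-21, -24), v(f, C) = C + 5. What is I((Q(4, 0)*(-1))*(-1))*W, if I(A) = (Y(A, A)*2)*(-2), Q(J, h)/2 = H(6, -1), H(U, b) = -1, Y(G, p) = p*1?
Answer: -152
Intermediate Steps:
Y(G, p) = p
Q(J, h) = -2 (Q(J, h) = 2*(-1) = -2)
v(f, C) = 5 + C
W = -19 (W = 5 - 24 = -19)
I(A) = -4*A (I(A) = (A*2)*(-2) = (2*A)*(-2) = -4*A)
I((Q(4, 0)*(-1))*(-1))*W = -4*(-2*(-1))*(-1)*(-19) = -8*(-1)*(-19) = -4*(-2)*(-19) = 8*(-19) = -152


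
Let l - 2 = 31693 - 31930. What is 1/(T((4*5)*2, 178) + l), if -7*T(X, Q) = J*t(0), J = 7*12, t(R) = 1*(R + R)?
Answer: -1/235 ≈ -0.0042553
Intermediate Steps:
t(R) = 2*R (t(R) = 1*(2*R) = 2*R)
J = 84
l = -235 (l = 2 + (31693 - 31930) = 2 - 237 = -235)
T(X, Q) = 0 (T(X, Q) = -12*2*0 = -12*0 = -⅐*0 = 0)
1/(T((4*5)*2, 178) + l) = 1/(0 - 235) = 1/(-235) = -1/235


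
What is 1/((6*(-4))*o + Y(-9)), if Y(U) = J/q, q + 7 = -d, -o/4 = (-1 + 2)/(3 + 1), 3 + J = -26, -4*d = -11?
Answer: 39/1052 ≈ 0.037072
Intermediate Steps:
d = 11/4 (d = -¼*(-11) = 11/4 ≈ 2.7500)
J = -29 (J = -3 - 26 = -29)
o = -1 (o = -4*(-1 + 2)/(3 + 1) = -4/4 = -4*¼ = -1)
q = -39/4 (q = -7 - 1*11/4 = -7 - 11/4 = -39/4 ≈ -9.7500)
Y(U) = 116/39 (Y(U) = -29/(-39/4) = -29*(-4/39) = 116/39)
1/((6*(-4))*o + Y(-9)) = 1/((6*(-4))*(-1) + 116/39) = 1/(-24*(-1) + 116/39) = 1/(24 + 116/39) = 1/(1052/39) = 39/1052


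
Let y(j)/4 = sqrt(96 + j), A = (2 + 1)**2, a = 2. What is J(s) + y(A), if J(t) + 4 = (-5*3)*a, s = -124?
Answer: -34 + 4*sqrt(105) ≈ 6.9878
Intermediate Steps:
J(t) = -34 (J(t) = -4 - 5*3*2 = -4 - 15*2 = -4 - 30 = -34)
A = 9 (A = 3**2 = 9)
y(j) = 4*sqrt(96 + j)
J(s) + y(A) = -34 + 4*sqrt(96 + 9) = -34 + 4*sqrt(105)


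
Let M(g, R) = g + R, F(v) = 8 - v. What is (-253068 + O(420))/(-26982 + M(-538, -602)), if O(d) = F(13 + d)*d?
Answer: 71928/4687 ≈ 15.346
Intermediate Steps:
M(g, R) = R + g
O(d) = d*(-5 - d) (O(d) = (8 - (13 + d))*d = (8 + (-13 - d))*d = (-5 - d)*d = d*(-5 - d))
(-253068 + O(420))/(-26982 + M(-538, -602)) = (-253068 - 1*420*(5 + 420))/(-26982 + (-602 - 538)) = (-253068 - 1*420*425)/(-26982 - 1140) = (-253068 - 178500)/(-28122) = -431568*(-1/28122) = 71928/4687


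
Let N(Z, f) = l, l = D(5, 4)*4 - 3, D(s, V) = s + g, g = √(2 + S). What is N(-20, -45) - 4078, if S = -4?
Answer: -4061 + 4*I*√2 ≈ -4061.0 + 5.6569*I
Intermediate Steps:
g = I*√2 (g = √(2 - 4) = √(-2) = I*√2 ≈ 1.4142*I)
D(s, V) = s + I*√2
l = 17 + 4*I*√2 (l = (5 + I*√2)*4 - 3 = (20 + 4*I*√2) - 3 = 17 + 4*I*√2 ≈ 17.0 + 5.6569*I)
N(Z, f) = 17 + 4*I*√2
N(-20, -45) - 4078 = (17 + 4*I*√2) - 4078 = -4061 + 4*I*√2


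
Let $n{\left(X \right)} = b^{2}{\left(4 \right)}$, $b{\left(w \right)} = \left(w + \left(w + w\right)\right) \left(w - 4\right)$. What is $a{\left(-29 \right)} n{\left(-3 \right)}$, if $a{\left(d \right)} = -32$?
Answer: $0$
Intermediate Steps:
$b{\left(w \right)} = 3 w \left(-4 + w\right)$ ($b{\left(w \right)} = \left(w + 2 w\right) \left(-4 + w\right) = 3 w \left(-4 + w\right)$)
$n{\left(X \right)} = 0$ ($n{\left(X \right)} = \left(3 \cdot 4 \left(-4 + 4\right)\right)^{2} = \left(3 \cdot 4 \cdot 0\right)^{2} = 0^{2} = 0$)
$a{\left(-29 \right)} n{\left(-3 \right)} = \left(-32\right) 0 = 0$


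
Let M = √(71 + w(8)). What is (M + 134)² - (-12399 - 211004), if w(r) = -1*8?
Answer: 241422 + 804*√7 ≈ 2.4355e+5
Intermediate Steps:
w(r) = -8
M = 3*√7 (M = √(71 - 8) = √63 = 3*√7 ≈ 7.9373)
(M + 134)² - (-12399 - 211004) = (3*√7 + 134)² - (-12399 - 211004) = (134 + 3*√7)² - 1*(-223403) = (134 + 3*√7)² + 223403 = 223403 + (134 + 3*√7)²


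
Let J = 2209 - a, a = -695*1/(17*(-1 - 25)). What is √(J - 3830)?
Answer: I*√316992234/442 ≈ 40.281*I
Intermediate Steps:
a = 695/442 (a = -695/((-26*17)) = -695/(-442) = -695*(-1/442) = 695/442 ≈ 1.5724)
J = 975683/442 (J = 2209 - 1*695/442 = 2209 - 695/442 = 975683/442 ≈ 2207.4)
√(J - 3830) = √(975683/442 - 3830) = √(-717177/442) = I*√316992234/442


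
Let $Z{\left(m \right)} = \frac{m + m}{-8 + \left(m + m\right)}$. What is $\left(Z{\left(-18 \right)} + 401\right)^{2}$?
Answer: $\frac{19536400}{121} \approx 1.6146 \cdot 10^{5}$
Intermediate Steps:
$Z{\left(m \right)} = \frac{2 m}{-8 + 2 m}$
$\left(Z{\left(-18 \right)} + 401\right)^{2} = \left(- \frac{18}{-4 - 18} + 401\right)^{2} = \left(- \frac{18}{-22} + 401\right)^{2} = \left(\left(-18\right) \left(- \frac{1}{22}\right) + 401\right)^{2} = \left(\frac{9}{11} + 401\right)^{2} = \left(\frac{4420}{11}\right)^{2} = \frac{19536400}{121}$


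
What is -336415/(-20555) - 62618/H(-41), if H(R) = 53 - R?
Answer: -125548998/193217 ≈ -649.78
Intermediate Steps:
-336415/(-20555) - 62618/H(-41) = -336415/(-20555) - 62618/(53 - 1*(-41)) = -336415*(-1/20555) - 62618/(53 + 41) = 67283/4111 - 62618/94 = 67283/4111 - 62618*1/94 = 67283/4111 - 31309/47 = -125548998/193217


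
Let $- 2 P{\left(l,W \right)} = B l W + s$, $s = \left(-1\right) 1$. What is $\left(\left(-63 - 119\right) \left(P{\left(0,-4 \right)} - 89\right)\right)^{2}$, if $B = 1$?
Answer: $259435449$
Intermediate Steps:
$s = -1$
$P{\left(l,W \right)} = \frac{1}{2} - \frac{W l}{2}$ ($P{\left(l,W \right)} = - \frac{1 l W - 1}{2} = - \frac{l W - 1}{2} = - \frac{W l - 1}{2} = - \frac{-1 + W l}{2} = \frac{1}{2} - \frac{W l}{2}$)
$\left(\left(-63 - 119\right) \left(P{\left(0,-4 \right)} - 89\right)\right)^{2} = \left(\left(-63 - 119\right) \left(\left(\frac{1}{2} - \left(-2\right) 0\right) - 89\right)\right)^{2} = \left(- 182 \left(\left(\frac{1}{2} + 0\right) - 89\right)\right)^{2} = \left(- 182 \left(\frac{1}{2} - 89\right)\right)^{2} = \left(\left(-182\right) \left(- \frac{177}{2}\right)\right)^{2} = 16107^{2} = 259435449$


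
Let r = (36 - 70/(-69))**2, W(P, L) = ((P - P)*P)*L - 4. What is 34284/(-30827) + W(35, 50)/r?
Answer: -56054680383/50270482883 ≈ -1.1151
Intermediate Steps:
W(P, L) = -4 (W(P, L) = (0*P)*L - 4 = 0*L - 4 = 0 - 4 = -4)
r = 6522916/4761 (r = (36 - 70*(-1/69))**2 = (36 + 70/69)**2 = (2554/69)**2 = 6522916/4761 ≈ 1370.1)
34284/(-30827) + W(35, 50)/r = 34284/(-30827) - 4/6522916/4761 = 34284*(-1/30827) - 4*4761/6522916 = -34284/30827 - 4761/1630729 = -56054680383/50270482883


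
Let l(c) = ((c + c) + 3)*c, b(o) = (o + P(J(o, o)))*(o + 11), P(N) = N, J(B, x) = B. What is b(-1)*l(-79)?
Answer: -244900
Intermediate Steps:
b(o) = 2*o*(11 + o) (b(o) = (o + o)*(o + 11) = (2*o)*(11 + o) = 2*o*(11 + o))
l(c) = c*(3 + 2*c) (l(c) = (2*c + 3)*c = (3 + 2*c)*c = c*(3 + 2*c))
b(-1)*l(-79) = (2*(-1)*(11 - 1))*(-79*(3 + 2*(-79))) = (2*(-1)*10)*(-79*(3 - 158)) = -(-1580)*(-155) = -20*12245 = -244900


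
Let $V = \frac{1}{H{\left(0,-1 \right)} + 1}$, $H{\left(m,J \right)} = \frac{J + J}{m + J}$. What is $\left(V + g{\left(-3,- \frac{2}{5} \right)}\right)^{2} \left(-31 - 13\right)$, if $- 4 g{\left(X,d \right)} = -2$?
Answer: $- \frac{275}{9} \approx -30.556$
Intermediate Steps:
$g{\left(X,d \right)} = \frac{1}{2}$ ($g{\left(X,d \right)} = \left(- \frac{1}{4}\right) \left(-2\right) = \frac{1}{2}$)
$H{\left(m,J \right)} = \frac{2 J}{J + m}$
$V = \frac{1}{3}$ ($V = \frac{1}{2 \left(-1\right) \frac{1}{-1 + 0} + 1} = \frac{1}{2 \left(-1\right) \frac{1}{-1} + 1} = \frac{1}{2 \left(-1\right) \left(-1\right) + 1} = \frac{1}{2 + 1} = \frac{1}{3} \approx 0.33333$)
$\left(V + g{\left(-3,- \frac{2}{5} \right)}\right)^{2} \left(-31 - 13\right) = \left(\frac{1}{3} + \frac{1}{2}\right)^{2} \left(-31 - 13\right) = \left(\frac{5}{6}\right)^{2} \left(-44\right) = \frac{25}{36} \left(-44\right) = - \frac{275}{9}$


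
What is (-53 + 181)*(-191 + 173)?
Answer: -2304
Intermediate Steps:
(-53 + 181)*(-191 + 173) = 128*(-18) = -2304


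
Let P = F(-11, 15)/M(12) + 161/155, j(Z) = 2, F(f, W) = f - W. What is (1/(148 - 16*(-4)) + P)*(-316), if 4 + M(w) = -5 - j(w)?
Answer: -97289843/90365 ≈ -1076.6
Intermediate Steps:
M(w) = -11 (M(w) = -4 + (-5 - 1*2) = -4 + (-5 - 2) = -4 - 7 = -11)
P = 5801/1705 (P = (-11 - 1*15)/(-11) + 161/155 = (-11 - 15)*(-1/11) + 161*(1/155) = -26*(-1/11) + 161/155 = 26/11 + 161/155 = 5801/1705 ≈ 3.4023)
(1/(148 - 16*(-4)) + P)*(-316) = (1/(148 - 16*(-4)) + 5801/1705)*(-316) = (1/(148 + 64) + 5801/1705)*(-316) = (1/212 + 5801/1705)*(-316) = (1231517/361460)*(-316) = -97289843/90365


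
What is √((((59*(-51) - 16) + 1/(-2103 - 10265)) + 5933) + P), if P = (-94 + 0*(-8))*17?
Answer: 3*√1391578563/3092 ≈ 36.194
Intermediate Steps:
P = -1598 (P = (-94 + 0)*17 = -94*17 = -1598)
√((((59*(-51) - 16) + 1/(-2103 - 10265)) + 5933) + P) = √((((59*(-51) - 16) + 1/(-2103 - 10265)) + 5933) - 1598) = √((((-3009 - 16) + 1/(-12368)) + 5933) - 1598) = √(((-3025 - 1/12368) + 5933) - 1598) = √((-37413201/12368 + 5933) - 1598) = √(35966143/12368 - 1598) = √(16202079/12368) = 3*√1391578563/3092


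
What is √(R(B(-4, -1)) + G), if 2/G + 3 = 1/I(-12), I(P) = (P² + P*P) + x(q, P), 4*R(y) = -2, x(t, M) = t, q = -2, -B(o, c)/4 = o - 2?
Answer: I*√3429714/1714 ≈ 1.0805*I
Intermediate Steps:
B(o, c) = 8 - 4*o (B(o, c) = -4*(o - 2) = -4*(-2 + o) = 8 - 4*o)
R(y) = -½ (R(y) = (¼)*(-2) = -½)
I(P) = -2 + 2*P² (I(P) = (P² + P*P) - 2 = (P² + P²) - 2 = 2*P² - 2 = -2 + 2*P²)
G = -572/857 (G = 2/(-3 + 1/(-2 + 2*(-12)²)) = 2/(-3 + 1/(-2 + 2*144)) = 2/(-3 + 1/(-2 + 288)) = 2/(-3 + 1/286) = 2/(-857/286) = 2*(-286/857) = -572/857 ≈ -0.66744)
√(R(B(-4, -1)) + G) = √(-½ - 572/857) = √(-2001/1714) = I*√3429714/1714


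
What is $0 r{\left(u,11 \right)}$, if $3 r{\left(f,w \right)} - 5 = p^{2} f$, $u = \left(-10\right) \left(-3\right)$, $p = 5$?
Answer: $0$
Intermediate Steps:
$u = 30$
$r{\left(f,w \right)} = \frac{5}{3} + \frac{25 f}{3}$ ($r{\left(f,w \right)} = \frac{5}{3} + \frac{5^{2} f}{3} = \frac{5}{3} + \frac{25 f}{3}$)
$0 r{\left(u,11 \right)} = 0 \left(\frac{5}{3} + \frac{25}{3} \cdot 30\right) = 0 \left(\frac{5}{3} + 250\right) = 0 \cdot \frac{755}{3} = 0$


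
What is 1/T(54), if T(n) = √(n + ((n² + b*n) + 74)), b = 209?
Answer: √14330/14330 ≈ 0.0083537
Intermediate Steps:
T(n) = √(74 + n² + 210*n) (T(n) = √(n + ((n² + 209*n) + 74)) = √(n + (74 + n² + 209*n)) = √(74 + n² + 210*n))
1/T(54) = 1/(√(74 + 54² + 210*54)) = 1/(√(74 + 2916 + 11340)) = 1/(√14330) = √14330/14330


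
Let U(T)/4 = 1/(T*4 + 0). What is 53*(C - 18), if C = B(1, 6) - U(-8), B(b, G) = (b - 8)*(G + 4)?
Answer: -37259/8 ≈ -4657.4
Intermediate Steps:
B(b, G) = (-8 + b)*(4 + G)
U(T) = 1/T (U(T) = 4/(T*4 + 0) = 4/(4*T + 0) = 4/((4*T)) = 4*(1/(4*T)) = 1/T)
C = -559/8 (C = (-32 - 8*6 + 4*1 + 6*1) - 1/(-8) = (-32 - 48 + 4 + 6) - 1*(-⅛) = -70 + ⅛ = -559/8 ≈ -69.875)
53*(C - 18) = 53*(-559/8 - 18) = 53*(-703/8) = -37259/8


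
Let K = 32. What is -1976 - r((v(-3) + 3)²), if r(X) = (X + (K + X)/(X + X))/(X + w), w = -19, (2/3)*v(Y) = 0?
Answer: -355477/180 ≈ -1974.9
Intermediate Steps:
v(Y) = 0 (v(Y) = (3/2)*0 = 0)
r(X) = (X + (32 + X)/(2*X))/(-19 + X) (r(X) = (X + (32 + X)/(X + X))/(X - 19) = (X + (32 + X)/((2*X)))/(-19 + X) = (X + (32 + X)*(1/(2*X)))/(-19 + X) = (X + (32 + X)/(2*X))/(-19 + X))
-1976 - r((v(-3) + 3)²) = -1976 - (16 + ((0 + 3)²)² + (0 + 3)²/2)/(((0 + 3)²)*(-19 + (0 + 3)²)) = -1976 - (16 + (3²)² + (½)*3²)/((3²)*(-19 + 3²)) = -1976 - (16 + 9² + (½)*9)/(9*(-19 + 9)) = -1976 - (16 + 81 + 9/2)/(9*(-10)) = -1976 - (-1)*203/(9*10*2) = -1976 - 1*(-203/180) = -1976 + 203/180 = -355477/180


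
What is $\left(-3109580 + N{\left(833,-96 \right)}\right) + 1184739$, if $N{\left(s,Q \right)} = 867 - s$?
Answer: $-1924807$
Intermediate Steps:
$\left(-3109580 + N{\left(833,-96 \right)}\right) + 1184739 = \left(-3109580 + \left(867 - 833\right)\right) + 1184739 = \left(-3109580 + 34\right) + 1184739 = -3109546 + 1184739 = -1924807$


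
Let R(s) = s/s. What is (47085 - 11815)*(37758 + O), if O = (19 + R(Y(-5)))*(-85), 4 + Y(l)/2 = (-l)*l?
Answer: 1271765660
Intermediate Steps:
Y(l) = -8 - 2*l² (Y(l) = -8 + 2*((-l)*l) = -8 + 2*(-l²) = -8 - 2*l²)
R(s) = 1
O = -1700 (O = (19 + 1)*(-85) = 20*(-85) = -1700)
(47085 - 11815)*(37758 + O) = (47085 - 11815)*(37758 - 1700) = 35270*36058 = 1271765660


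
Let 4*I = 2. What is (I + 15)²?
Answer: 961/4 ≈ 240.25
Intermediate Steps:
I = ½ (I = (¼)*2 = ½ ≈ 0.50000)
(I + 15)² = (½ + 15)² = (31/2)² = 961/4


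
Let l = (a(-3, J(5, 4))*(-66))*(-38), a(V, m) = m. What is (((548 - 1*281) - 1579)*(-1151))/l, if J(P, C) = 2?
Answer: 188764/627 ≈ 301.06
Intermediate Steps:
l = 5016 (l = (2*(-66))*(-38) = -132*(-38) = 5016)
(((548 - 1*281) - 1579)*(-1151))/l = (((548 - 1*281) - 1579)*(-1151))/5016 = (((548 - 281) - 1579)*(-1151))*(1/5016) = ((267 - 1579)*(-1151))*(1/5016) = -1312*(-1151)*(1/5016) = 1510112*(1/5016) = 188764/627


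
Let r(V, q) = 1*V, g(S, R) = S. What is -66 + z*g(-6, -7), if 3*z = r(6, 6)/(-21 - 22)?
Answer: -2826/43 ≈ -65.721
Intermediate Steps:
r(V, q) = V
z = -2/43 (z = (6/(-21 - 22))/3 = (6/(-43))/3 = (-1/43*6)/3 = (1/3)*(-6/43) = -2/43 ≈ -0.046512)
-66 + z*g(-6, -7) = -66 - 2/43*(-6) = -66 + 12/43 = -2826/43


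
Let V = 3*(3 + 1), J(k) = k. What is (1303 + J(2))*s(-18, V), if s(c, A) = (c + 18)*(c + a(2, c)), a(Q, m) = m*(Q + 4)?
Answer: 0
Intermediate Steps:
a(Q, m) = m*(4 + Q)
V = 12 (V = 3*4 = 12)
s(c, A) = 7*c*(18 + c) (s(c, A) = (c + 18)*(c + c*(4 + 2)) = (18 + c)*(c + c*6) = (18 + c)*(c + 6*c) = (18 + c)*(7*c) = 7*c*(18 + c))
(1303 + J(2))*s(-18, V) = (1303 + 2)*(7*(-18)*(18 - 18)) = 1305*(7*(-18)*0) = 1305*0 = 0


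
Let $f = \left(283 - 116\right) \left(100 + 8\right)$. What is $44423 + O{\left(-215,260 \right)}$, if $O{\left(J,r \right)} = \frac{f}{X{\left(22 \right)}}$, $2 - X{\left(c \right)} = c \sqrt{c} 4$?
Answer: $\frac{630670325}{14197} - \frac{132264 \sqrt{22}}{14197} \approx 44379.0$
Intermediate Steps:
$X{\left(c \right)} = 2 - 4 c^{\frac{3}{2}}$ ($X{\left(c \right)} = 2 - c \sqrt{c} 4 = 2 - c^{\frac{3}{2}} \cdot 4 = 2 - 4 c^{\frac{3}{2}}$)
$f = 18036$ ($f = 167 \cdot 108 = 18036$)
$O{\left(J,r \right)} = \frac{18036}{2 - 88 \sqrt{22}}$ ($O{\left(J,r \right)} = \frac{18036}{2 - 4 \cdot 22^{\frac{3}{2}}} = \frac{18036}{2 - 4 \cdot 22 \sqrt{22}} = \frac{18036}{2 - 88 \sqrt{22}}$)
$44423 + O{\left(-215,260 \right)} = 44423 - \left(\frac{3006}{14197} + \frac{132264 \sqrt{22}}{14197}\right) = \frac{630670325}{14197} - \frac{132264 \sqrt{22}}{14197}$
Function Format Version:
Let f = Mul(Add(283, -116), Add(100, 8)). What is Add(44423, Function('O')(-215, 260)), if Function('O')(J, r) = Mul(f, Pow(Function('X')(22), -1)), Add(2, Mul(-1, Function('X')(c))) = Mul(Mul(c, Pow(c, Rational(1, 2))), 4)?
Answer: Add(Rational(630670325, 14197), Mul(Rational(-132264, 14197), Pow(22, Rational(1, 2)))) ≈ 44379.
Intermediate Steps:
Function('X')(c) = Add(2, Mul(-4, Pow(c, Rational(3, 2)))) (Function('X')(c) = Add(2, Mul(-1, Mul(Mul(c, Pow(c, Rational(1, 2))), 4))) = Add(2, Mul(-1, Mul(Pow(c, Rational(3, 2)), 4))) = Add(2, Mul(-1, Mul(4, Pow(c, Rational(3, 2))))) = Add(2, Mul(-4, Pow(c, Rational(3, 2)))))
f = 18036 (f = Mul(167, 108) = 18036)
Function('O')(J, r) = Mul(18036, Pow(Add(2, Mul(-88, Pow(22, Rational(1, 2)))), -1)) (Function('O')(J, r) = Mul(18036, Pow(Add(2, Mul(-4, Pow(22, Rational(3, 2)))), -1)) = Mul(18036, Pow(Add(2, Mul(-4, Mul(22, Pow(22, Rational(1, 2))))), -1)) = Mul(18036, Pow(Add(2, Mul(-88, Pow(22, Rational(1, 2)))), -1)))
Add(44423, Function('O')(-215, 260)) = Add(44423, Add(Rational(-3006, 14197), Mul(Rational(-132264, 14197), Pow(22, Rational(1, 2))))) = Add(Rational(630670325, 14197), Mul(Rational(-132264, 14197), Pow(22, Rational(1, 2))))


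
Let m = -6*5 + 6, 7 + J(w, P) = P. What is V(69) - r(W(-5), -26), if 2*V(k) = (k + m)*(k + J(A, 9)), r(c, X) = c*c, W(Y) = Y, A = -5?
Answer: 3145/2 ≈ 1572.5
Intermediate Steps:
J(w, P) = -7 + P
r(c, X) = c**2
m = -24 (m = -30 + 6 = -24)
V(k) = (-24 + k)*(2 + k)/2 (V(k) = ((k - 24)*(k + (-7 + 9)))/2 = ((-24 + k)*(k + 2))/2 = ((-24 + k)*(2 + k))/2 = (-24 + k)*(2 + k)/2)
V(69) - r(W(-5), -26) = (-24 + (1/2)*69**2 - 11*69) - 1*(-5)**2 = (-24 + (1/2)*4761 - 759) - 1*25 = (-24 + 4761/2 - 759) - 25 = 3195/2 - 25 = 3145/2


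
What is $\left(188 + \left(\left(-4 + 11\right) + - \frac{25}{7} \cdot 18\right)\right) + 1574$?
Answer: $\frac{11933}{7} \approx 1704.7$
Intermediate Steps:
$\left(188 + \left(\left(-4 + 11\right) + - \frac{25}{7} \cdot 18\right)\right) + 1574 = \left(188 + \left(7 + \left(-25\right) \frac{1}{7} \cdot 18\right)\right) + 1574 = \left(188 + \left(7 - \frac{450}{7}\right)\right) + 1574 = \left(188 - \frac{401}{7}\right) + 1574 = \frac{915}{7} + 1574 = \frac{11933}{7}$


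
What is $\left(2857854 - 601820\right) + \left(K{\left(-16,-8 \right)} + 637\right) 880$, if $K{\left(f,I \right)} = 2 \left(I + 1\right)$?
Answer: $2804274$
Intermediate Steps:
$K{\left(f,I \right)} = 2 + 2 I$ ($K{\left(f,I \right)} = 2 \left(1 + I\right) = 2 + 2 I$)
$\left(2857854 - 601820\right) + \left(K{\left(-16,-8 \right)} + 637\right) 880 = \left(2857854 - 601820\right) + \left(\left(2 + 2 \left(-8\right)\right) + 637\right) 880 = 2256034 + \left(\left(2 - 16\right) + 637\right) 880 = 2256034 + \left(-14 + 637\right) 880 = 2256034 + 623 \cdot 880 = 2256034 + 548240 = 2804274$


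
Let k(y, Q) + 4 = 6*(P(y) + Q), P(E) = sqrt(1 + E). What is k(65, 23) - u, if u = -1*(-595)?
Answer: -461 + 6*sqrt(66) ≈ -412.26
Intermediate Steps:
u = 595
k(y, Q) = -4 + 6*Q + 6*sqrt(1 + y) (k(y, Q) = -4 + 6*(sqrt(1 + y) + Q) = -4 + 6*(Q + sqrt(1 + y)) = -4 + (6*Q + 6*sqrt(1 + y)) = -4 + 6*Q + 6*sqrt(1 + y))
k(65, 23) - u = (-4 + 6*23 + 6*sqrt(1 + 65)) - 1*595 = (-4 + 138 + 6*sqrt(66)) - 595 = (134 + 6*sqrt(66)) - 595 = -461 + 6*sqrt(66)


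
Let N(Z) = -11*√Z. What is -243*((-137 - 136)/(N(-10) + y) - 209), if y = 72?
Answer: 164754243/3197 + 729729*I*√10/6394 ≈ 51534.0 + 360.9*I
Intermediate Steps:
-243*((-137 - 136)/(N(-10) + y) - 209) = -243*((-137 - 136)/(-11*I*√10 + 72) - 209) = -243*(-273/(-11*I*√10 + 72) - 209) = -243*(-273/(72 - 11*I*√10) - 209) = -243*(-209 - 273/(72 - 11*I*√10)) = 50787 + 66339/(72 - 11*I*√10)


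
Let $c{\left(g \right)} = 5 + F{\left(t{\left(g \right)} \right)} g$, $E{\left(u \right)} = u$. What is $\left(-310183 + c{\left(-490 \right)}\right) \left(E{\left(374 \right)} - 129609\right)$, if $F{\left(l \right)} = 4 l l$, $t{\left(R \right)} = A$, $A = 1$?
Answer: $40339154430$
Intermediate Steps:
$t{\left(R \right)} = 1$
$F{\left(l \right)} = 4 l^{2}$
$c{\left(g \right)} = 5 + 4 g$ ($c{\left(g \right)} = 5 + 4 \cdot 1^{2} g = 5 + 4 \cdot 1 g = 5 + 4 g$)
$\left(-310183 + c{\left(-490 \right)}\right) \left(E{\left(374 \right)} - 129609\right) = \left(-310183 + \left(5 + 4 \left(-490\right)\right)\right) \left(374 - 129609\right) = \left(-310183 + \left(5 - 1960\right)\right) \left(-129235\right) = \left(-310183 - 1955\right) \left(-129235\right) = \left(-312138\right) \left(-129235\right) = 40339154430$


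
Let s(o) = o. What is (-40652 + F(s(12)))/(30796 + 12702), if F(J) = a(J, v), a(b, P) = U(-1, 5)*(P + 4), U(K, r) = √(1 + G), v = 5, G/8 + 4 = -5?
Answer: -20326/21749 + 9*I*√71/43498 ≈ -0.93457 + 0.0017434*I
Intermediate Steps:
G = -72 (G = -32 + 8*(-5) = -32 - 40 = -72)
U(K, r) = I*√71 (U(K, r) = √(1 - 72) = √(-71) = I*√71)
a(b, P) = I*√71*(4 + P) (a(b, P) = (I*√71)*(P + 4) = (I*√71)*(4 + P) = I*√71*(4 + P))
F(J) = 9*I*√71 (F(J) = I*√71*(4 + 5) = I*√71*9 = 9*I*√71)
(-40652 + F(s(12)))/(30796 + 12702) = (-40652 + 9*I*√71)/(30796 + 12702) = (-40652 + 9*I*√71)/43498 = (-40652 + 9*I*√71)*(1/43498) = -20326/21749 + 9*I*√71/43498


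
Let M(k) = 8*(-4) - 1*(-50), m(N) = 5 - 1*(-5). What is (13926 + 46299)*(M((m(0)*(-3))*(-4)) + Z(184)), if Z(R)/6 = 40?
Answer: 15538050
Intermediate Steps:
m(N) = 10 (m(N) = 5 + 5 = 10)
Z(R) = 240 (Z(R) = 6*40 = 240)
M(k) = 18 (M(k) = -32 + 50 = 18)
(13926 + 46299)*(M((m(0)*(-3))*(-4)) + Z(184)) = (13926 + 46299)*(18 + 240) = 60225*258 = 15538050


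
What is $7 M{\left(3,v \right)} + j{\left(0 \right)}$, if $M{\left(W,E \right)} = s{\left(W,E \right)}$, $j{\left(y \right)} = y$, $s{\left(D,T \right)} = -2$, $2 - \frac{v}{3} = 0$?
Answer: $-14$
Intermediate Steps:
$v = 6$ ($v = 6 - 0 = 6 + 0 = 6$)
$M{\left(W,E \right)} = -2$
$7 M{\left(3,v \right)} + j{\left(0 \right)} = 7 \left(-2\right) + 0 = -14 + 0 = -14$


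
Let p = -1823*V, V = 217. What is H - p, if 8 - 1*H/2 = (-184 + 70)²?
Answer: 369615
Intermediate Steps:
H = -25976 (H = 16 - 2*(-184 + 70)² = 16 - 2*(-114)² = 16 - 2*12996 = 16 - 25992 = -25976)
p = -395591 (p = -1823*217 = -395591)
H - p = -25976 - 1*(-395591) = -25976 + 395591 = 369615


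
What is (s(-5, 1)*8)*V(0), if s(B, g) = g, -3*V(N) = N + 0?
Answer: 0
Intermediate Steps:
V(N) = -N/3 (V(N) = -(N + 0)/3 = -N/3)
(s(-5, 1)*8)*V(0) = (1*8)*(-⅓*0) = 8*0 = 0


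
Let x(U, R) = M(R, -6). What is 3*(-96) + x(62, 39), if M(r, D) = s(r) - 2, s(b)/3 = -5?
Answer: -305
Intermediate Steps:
s(b) = -15 (s(b) = 3*(-5) = -15)
M(r, D) = -17 (M(r, D) = -15 - 2 = -17)
x(U, R) = -17
3*(-96) + x(62, 39) = 3*(-96) - 17 = -288 - 17 = -305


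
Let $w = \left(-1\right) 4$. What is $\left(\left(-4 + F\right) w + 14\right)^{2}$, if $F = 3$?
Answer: $324$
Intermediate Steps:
$w = -4$
$\left(\left(-4 + F\right) w + 14\right)^{2} = \left(\left(-4 + 3\right) \left(-4\right) + 14\right)^{2} = \left(\left(-1\right) \left(-4\right) + 14\right)^{2} = \left(4 + 14\right)^{2} = 18^{2} = 324$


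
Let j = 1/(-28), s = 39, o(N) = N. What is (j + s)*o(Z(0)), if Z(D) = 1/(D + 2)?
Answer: 1091/56 ≈ 19.482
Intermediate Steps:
Z(D) = 1/(2 + D)
j = -1/28 ≈ -0.035714
(j + s)*o(Z(0)) = (-1/28 + 39)/(2 + 0) = (1091/28)/2 = (1091/28)*(½) = 1091/56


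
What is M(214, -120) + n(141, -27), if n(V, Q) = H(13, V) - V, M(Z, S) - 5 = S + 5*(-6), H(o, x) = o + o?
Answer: -260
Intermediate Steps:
H(o, x) = 2*o
M(Z, S) = -25 + S (M(Z, S) = 5 + (S + 5*(-6)) = 5 + (S - 30) = 5 + (-30 + S) = -25 + S)
n(V, Q) = 26 - V (n(V, Q) = 2*13 - V = 26 - V)
M(214, -120) + n(141, -27) = (-25 - 120) + (26 - 1*141) = -145 + (26 - 141) = -145 - 115 = -260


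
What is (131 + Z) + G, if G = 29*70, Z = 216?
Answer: 2377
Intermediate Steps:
G = 2030
(131 + Z) + G = (131 + 216) + 2030 = 347 + 2030 = 2377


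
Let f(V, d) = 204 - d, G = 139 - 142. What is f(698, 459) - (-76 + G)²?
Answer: -6496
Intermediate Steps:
G = -3
f(698, 459) - (-76 + G)² = (204 - 1*459) - (-76 - 3)² = (204 - 459) - 1*(-79)² = -255 - 1*6241 = -255 - 6241 = -6496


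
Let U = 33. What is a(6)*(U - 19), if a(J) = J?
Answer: 84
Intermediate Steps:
a(6)*(U - 19) = 6*(33 - 19) = 6*14 = 84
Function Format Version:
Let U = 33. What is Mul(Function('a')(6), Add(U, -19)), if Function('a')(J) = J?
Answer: 84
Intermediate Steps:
Mul(Function('a')(6), Add(U, -19)) = Mul(6, Add(33, -19)) = Mul(6, 14) = 84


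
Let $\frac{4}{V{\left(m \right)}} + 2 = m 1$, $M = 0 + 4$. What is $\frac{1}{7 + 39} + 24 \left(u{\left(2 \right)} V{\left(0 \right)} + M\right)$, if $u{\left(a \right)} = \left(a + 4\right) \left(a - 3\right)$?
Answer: $\frac{17665}{46} \approx 384.02$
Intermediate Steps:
$M = 4$
$u{\left(a \right)} = \left(-3 + a\right) \left(4 + a\right)$ ($u{\left(a \right)} = \left(4 + a\right) \left(-3 + a\right) = \left(-3 + a\right) \left(4 + a\right)$)
$V{\left(m \right)} = \frac{4}{-2 + m}$ ($V{\left(m \right)} = \frac{4}{-2 + m 1} = \frac{4}{-2 + m}$)
$\frac{1}{7 + 39} + 24 \left(u{\left(2 \right)} V{\left(0 \right)} + M\right) = \frac{1}{7 + 39} + 24 \left(\left(-12 + 2 + 2^{2}\right) \frac{4}{-2 + 0} + 4\right) = \frac{1}{46} + 24 \left(\left(-12 + 2 + 4\right) \frac{4}{-2} + 4\right) = \frac{1}{46} + 24 \left(- 6 \cdot 4 \left(- \frac{1}{2}\right) + 4\right) = \frac{1}{46} + 24 \left(\left(-6\right) \left(-2\right) + 4\right) = \frac{1}{46} + 24 \left(12 + 4\right) = \frac{1}{46} + 24 \cdot 16 = \frac{1}{46} + 384 = \frac{17665}{46}$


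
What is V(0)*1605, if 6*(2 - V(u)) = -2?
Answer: 3745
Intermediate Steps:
V(u) = 7/3 (V(u) = 2 - 1/6*(-2) = 2 + 1/3 = 7/3)
V(0)*1605 = (7/3)*1605 = 3745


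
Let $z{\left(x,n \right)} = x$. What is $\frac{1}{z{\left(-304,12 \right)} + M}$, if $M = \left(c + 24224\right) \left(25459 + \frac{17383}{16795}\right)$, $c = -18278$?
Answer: $\frac{16795}{2542512152768} \approx 6.6057 \cdot 10^{-9}$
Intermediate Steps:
$M = \frac{2542517258448}{16795}$ ($M = \left(-18278 + 24224\right) \left(25459 + \frac{17383}{16795}\right) = 5946 \left(25459 + 17383 \cdot \frac{1}{16795}\right) = 5946 \left(25459 + \frac{17383}{16795}\right) = 5946 \cdot \frac{427601288}{16795} = \frac{2542517258448}{16795} \approx 1.5139 \cdot 10^{8}$)
$\frac{1}{z{\left(-304,12 \right)} + M} = \frac{1}{-304 + \frac{2542517258448}{16795}} = \frac{1}{\frac{2542512152768}{16795}} = \frac{16795}{2542512152768}$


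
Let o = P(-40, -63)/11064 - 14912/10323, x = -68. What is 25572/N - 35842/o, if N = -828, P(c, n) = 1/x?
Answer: 6394493730501917/258038916981 ≈ 24781.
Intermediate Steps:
P(c, n) = -1/68 (P(c, n) = 1/(-68) = -1/68)
o = -3739694449/2588843232 (o = -1/68/11064 - 14912/10323 = -1/68*1/11064 - 14912*1/10323 = -1/752352 - 14912/10323 = -3739694449/2588843232 ≈ -1.4445)
25572/N - 35842/o = 25572/(-828) - 35842/(-3739694449/2588843232) = 25572*(-1/828) - 35842*(-2588843232/3739694449) = -2131/69 + 92789319121344/3739694449 = 6394493730501917/258038916981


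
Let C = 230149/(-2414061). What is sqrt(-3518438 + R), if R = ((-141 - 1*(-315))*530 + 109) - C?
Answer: 10*I*sqrt(22184780395364665)/804687 ≈ 1851.0*I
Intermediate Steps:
C = -230149/2414061 (C = 230149*(-1/2414061) = -230149/2414061 ≈ -0.095337)
R = 222888068218/2414061 (R = ((-141 - 1*(-315))*530 + 109) - 1*(-230149/2414061) = ((-141 + 315)*530 + 109) + 230149/2414061 = (174*530 + 109) + 230149/2414061 = (92220 + 109) + 230149/2414061 = 92329 + 230149/2414061 = 222888068218/2414061 ≈ 92329.)
sqrt(-3518438 + R) = sqrt(-3518438 + 222888068218/2414061) = sqrt(-8270835888500/2414061) = 10*I*sqrt(22184780395364665)/804687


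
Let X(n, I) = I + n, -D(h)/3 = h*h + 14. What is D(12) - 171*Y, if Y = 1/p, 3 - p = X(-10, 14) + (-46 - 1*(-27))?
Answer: -967/2 ≈ -483.50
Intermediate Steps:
D(h) = -42 - 3*h² (D(h) = -3*(h*h + 14) = -3*(h² + 14) = -3*(14 + h²) = -42 - 3*h²)
p = 18 (p = 3 - ((14 - 10) + (-46 - 1*(-27))) = 3 - (4 + (-46 + 27)) = 3 - (4 - 19) = 3 - 1*(-15) = 3 + 15 = 18)
Y = 1/18 ≈ 0.055556
D(12) - 171*Y = (-42 - 3*12²) - 171*1/18 = (-42 - 3*144) - 19/2 = (-42 - 432) - 19/2 = -474 - 19/2 = -967/2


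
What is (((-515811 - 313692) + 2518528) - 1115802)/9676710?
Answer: 573223/9676710 ≈ 0.059237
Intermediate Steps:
(((-515811 - 313692) + 2518528) - 1115802)/9676710 = ((-829503 + 2518528) - 1115802)*(1/9676710) = (1689025 - 1115802)*(1/9676710) = 573223*(1/9676710) = 573223/9676710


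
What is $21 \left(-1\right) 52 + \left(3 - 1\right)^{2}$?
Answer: $-1088$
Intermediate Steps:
$21 \left(-1\right) 52 + \left(3 - 1\right)^{2} = \left(-21\right) 52 + 2^{2} = -1092 + 4 = -1088$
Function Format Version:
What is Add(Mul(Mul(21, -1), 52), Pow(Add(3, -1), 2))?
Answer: -1088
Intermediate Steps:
Add(Mul(Mul(21, -1), 52), Pow(Add(3, -1), 2)) = Add(Mul(-21, 52), Pow(2, 2)) = Add(-1092, 4) = -1088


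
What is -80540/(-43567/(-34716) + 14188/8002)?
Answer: -11186902586640/420586871 ≈ -26598.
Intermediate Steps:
-80540/(-43567/(-34716) + 14188/8002) = -80540/(-43567*(-1/34716) + 14188*(1/8002)) = -80540/(43567/34716 + 7094/4001) = -80540/420586871/138898716 = -80540*138898716/420586871 = -11186902586640/420586871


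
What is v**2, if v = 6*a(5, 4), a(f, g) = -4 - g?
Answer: 2304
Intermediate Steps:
v = -48 (v = 6*(-4 - 1*4) = 6*(-4 - 4) = 6*(-8) = -48)
v**2 = (-48)**2 = 2304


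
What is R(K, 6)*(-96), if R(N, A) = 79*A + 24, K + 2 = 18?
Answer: -47808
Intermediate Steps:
K = 16 (K = -2 + 18 = 16)
R(N, A) = 24 + 79*A
R(K, 6)*(-96) = (24 + 79*6)*(-96) = (24 + 474)*(-96) = 498*(-96) = -47808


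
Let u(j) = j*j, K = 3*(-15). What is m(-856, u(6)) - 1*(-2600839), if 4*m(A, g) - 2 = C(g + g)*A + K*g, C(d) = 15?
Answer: 5194449/2 ≈ 2.5972e+6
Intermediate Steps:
K = -45
u(j) = j**2
m(A, g) = 1/2 - 45*g/4 + 15*A/4 (m(A, g) = 1/2 + (15*A - 45*g)/4 = 1/2 + (-45*g + 15*A)/4 = 1/2 + (-45*g/4 + 15*A/4) = 1/2 - 45*g/4 + 15*A/4)
m(-856, u(6)) - 1*(-2600839) = (1/2 - 45/4*6**2 + (15/4)*(-856)) - 1*(-2600839) = (1/2 - 45/4*36 - 3210) + 2600839 = (1/2 - 405 - 3210) + 2600839 = -7229/2 + 2600839 = 5194449/2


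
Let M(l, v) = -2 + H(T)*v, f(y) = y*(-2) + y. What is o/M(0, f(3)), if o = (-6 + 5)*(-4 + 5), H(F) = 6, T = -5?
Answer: 1/20 ≈ 0.050000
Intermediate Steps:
f(y) = -y (f(y) = -2*y + y = -y)
M(l, v) = -2 + 6*v
o = -1 (o = -1*1 = -1)
o/M(0, f(3)) = -1/(-2 + 6*(-1*3)) = -1/(-2 + 6*(-3)) = -1/(-2 - 18) = -1/(-20) = -1/20*(-1) = 1/20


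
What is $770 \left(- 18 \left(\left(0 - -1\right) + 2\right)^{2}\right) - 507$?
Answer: $-125247$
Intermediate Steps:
$770 \left(- 18 \left(\left(0 - -1\right) + 2\right)^{2}\right) - 507 = 770 \left(- 18 \left(\left(0 + 1\right) + 2\right)^{2}\right) - 507 = 770 \left(- 18 \left(1 + 2\right)^{2}\right) - 507 = 770 \left(- 18 \cdot 3^{2}\right) - 507 = 770 \left(\left(-18\right) 9\right) - 507 = 770 \left(-162\right) - 507 = -124740 - 507 = -125247$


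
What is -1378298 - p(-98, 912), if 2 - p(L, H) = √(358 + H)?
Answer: -1378300 + √1270 ≈ -1.3783e+6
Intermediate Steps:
p(L, H) = 2 - √(358 + H)
-1378298 - p(-98, 912) = -1378298 - (2 - √(358 + 912)) = -1378298 - (2 - √1270) = -1378298 + (-2 + √1270) = -1378300 + √1270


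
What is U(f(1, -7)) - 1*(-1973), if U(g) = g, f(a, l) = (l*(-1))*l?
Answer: 1924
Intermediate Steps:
f(a, l) = -l² (f(a, l) = (-l)*l = -l²)
U(f(1, -7)) - 1*(-1973) = -1*(-7)² - 1*(-1973) = -1*49 + 1973 = -49 + 1973 = 1924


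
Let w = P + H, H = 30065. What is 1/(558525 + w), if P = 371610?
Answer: 1/960200 ≈ 1.0414e-6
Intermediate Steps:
w = 401675 (w = 371610 + 30065 = 401675)
1/(558525 + w) = 1/(558525 + 401675) = 1/960200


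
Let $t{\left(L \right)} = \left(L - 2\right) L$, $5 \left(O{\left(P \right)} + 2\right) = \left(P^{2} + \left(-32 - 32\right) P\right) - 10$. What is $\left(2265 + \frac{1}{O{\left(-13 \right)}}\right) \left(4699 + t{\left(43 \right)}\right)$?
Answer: $\frac{1595374460}{109} \approx 1.4636 \cdot 10^{7}$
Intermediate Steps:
$O{\left(P \right)} = -4 - \frac{64 P}{5} + \frac{P^{2}}{5}$ ($O{\left(P \right)} = -2 + \frac{\left(P^{2} + \left(-32 - 32\right) P\right) - 10}{5} = -2 + \frac{\left(P^{2} - 64 P\right) - 10}{5} = -2 + \frac{-10 + P^{2} - 64 P}{5} = -2 - \left(2 - \frac{P^{2}}{5} + \frac{64 P}{5}\right) = -4 - \frac{64 P}{5} + \frac{P^{2}}{5}$)
$t{\left(L \right)} = L \left(-2 + L\right)$ ($t{\left(L \right)} = \left(-2 + L\right) L = L \left(-2 + L\right)$)
$\left(2265 + \frac{1}{O{\left(-13 \right)}}\right) \left(4699 + t{\left(43 \right)}\right) = \left(2265 + \frac{1}{-4 - - \frac{832}{5} + \frac{\left(-13\right)^{2}}{5}}\right) \left(4699 + 43 \left(-2 + 43\right)\right) = \left(2265 + \frac{1}{-4 + \frac{832}{5} + \frac{1}{5} \cdot 169}\right) \left(4699 + 43 \cdot 41\right) = \left(2265 + \frac{1}{-4 + \frac{832}{5} + \frac{169}{5}}\right) \left(4699 + 1763\right) = \left(2265 + \frac{1}{\frac{981}{5}}\right) 6462 = \left(2265 + \frac{5}{981}\right) 6462 = \frac{2221970}{981} \cdot 6462 = \frac{1595374460}{109}$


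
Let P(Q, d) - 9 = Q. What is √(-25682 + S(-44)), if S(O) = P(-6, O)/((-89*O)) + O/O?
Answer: I*√98454890347/1958 ≈ 160.25*I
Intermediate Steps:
P(Q, d) = 9 + Q
S(O) = 1 - 3/(89*O) (S(O) = (9 - 6)/((-89*O)) + O/O = 3*(-1/(89*O)) + 1 = -3/(89*O) + 1 = 1 - 3/(89*O))
√(-25682 + S(-44)) = √(-25682 + (-3/89 - 44)/(-44)) = √(-25682 - 1/44*(-3919/89)) = √(-25682 + 3919/3916) = √(-100566793/3916) = I*√98454890347/1958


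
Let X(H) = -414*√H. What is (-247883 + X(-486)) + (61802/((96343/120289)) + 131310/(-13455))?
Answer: -378318520391/2215889 - 3726*I*√6 ≈ -1.7073e+5 - 9126.8*I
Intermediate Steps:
(-247883 + X(-486)) + (61802/((96343/120289)) + 131310/(-13455)) = (-247883 - 3726*I*√6) + (61802/((96343/120289)) + 131310/(-13455)) = (-247883 - 3726*I*√6) + (61802/((96343*(1/120289))) + 131310*(-1/13455)) = (-247883 - 3726*I*√6) + (61802/(7411/9253) - 2918/299) = (-247883 - 3726*I*√6) + (61802*(9253/7411) - 2918/299) = (-247883 - 3726*I*√6) + (571853906/7411 - 2918/299) = (-247883 - 3726*I*√6) + 170962692596/2215889 = -378318520391/2215889 - 3726*I*√6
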